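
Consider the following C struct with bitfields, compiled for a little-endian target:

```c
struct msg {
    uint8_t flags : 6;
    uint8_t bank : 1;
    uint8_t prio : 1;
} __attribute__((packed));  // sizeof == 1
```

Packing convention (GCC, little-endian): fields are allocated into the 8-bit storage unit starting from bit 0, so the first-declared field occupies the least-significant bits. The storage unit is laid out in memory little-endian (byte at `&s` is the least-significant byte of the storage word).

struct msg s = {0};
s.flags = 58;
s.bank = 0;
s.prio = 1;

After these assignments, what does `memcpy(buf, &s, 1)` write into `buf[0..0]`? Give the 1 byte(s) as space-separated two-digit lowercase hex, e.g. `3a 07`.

ba

[0+:6] flags=58 & 0x3f = 0x3a; word=0x3a
[6+:1] bank=0 & 0x1 = 0x0; word=0x3a
[7+:1] prio=1 & 0x1 = 0x1; word=0xba
word = 0xba → little-endian bytes:
  [0]=0xba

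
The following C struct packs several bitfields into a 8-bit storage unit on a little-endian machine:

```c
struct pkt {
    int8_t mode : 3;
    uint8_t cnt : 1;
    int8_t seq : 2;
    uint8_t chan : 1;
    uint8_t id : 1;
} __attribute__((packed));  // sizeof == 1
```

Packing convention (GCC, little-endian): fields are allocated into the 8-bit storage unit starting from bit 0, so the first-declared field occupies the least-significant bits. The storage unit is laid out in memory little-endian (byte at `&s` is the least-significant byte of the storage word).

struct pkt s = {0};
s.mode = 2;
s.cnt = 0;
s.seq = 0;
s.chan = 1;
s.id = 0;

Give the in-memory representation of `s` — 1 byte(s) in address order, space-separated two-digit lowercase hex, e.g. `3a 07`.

[0+:3] mode=2 & 0x7 = 0x2; word=0x02
[3+:1] cnt=0 & 0x1 = 0x0; word=0x02
[4+:2] seq=0 & 0x3 = 0x0; word=0x02
[6+:1] chan=1 & 0x1 = 0x1; word=0x42
[7+:1] id=0 & 0x1 = 0x0; word=0x42
word = 0x42 → little-endian bytes:
  [0]=0x42

42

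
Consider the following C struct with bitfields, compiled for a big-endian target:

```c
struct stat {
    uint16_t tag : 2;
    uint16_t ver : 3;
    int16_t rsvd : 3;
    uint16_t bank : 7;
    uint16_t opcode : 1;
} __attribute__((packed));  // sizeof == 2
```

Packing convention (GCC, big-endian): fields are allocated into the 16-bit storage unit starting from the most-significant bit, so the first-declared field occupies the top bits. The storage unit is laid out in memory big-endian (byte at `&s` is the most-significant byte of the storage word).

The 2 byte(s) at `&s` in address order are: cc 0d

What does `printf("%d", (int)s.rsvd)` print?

-4

[0]=0xcc [1]=0x0d (big-endian) → word 0xcc0d
tag:2 @ bit 14 → (0xcc0d>>14)&0x3 = 0x3
ver:3 @ bit 11 → (0xcc0d>>11)&0x7 = 0x1
rsvd:3 @ bit 8 → (0xcc0d>>8)&0x7 = 0x4  ←
bank:7 @ bit 1 → (0xcc0d>>1)&0x7f = 0x6
opcode:1 @ bit 0 → (0xcc0d>>0)&0x1 = 0x1
rsvd signed 3b, MSB=1: 4 - 8 = -4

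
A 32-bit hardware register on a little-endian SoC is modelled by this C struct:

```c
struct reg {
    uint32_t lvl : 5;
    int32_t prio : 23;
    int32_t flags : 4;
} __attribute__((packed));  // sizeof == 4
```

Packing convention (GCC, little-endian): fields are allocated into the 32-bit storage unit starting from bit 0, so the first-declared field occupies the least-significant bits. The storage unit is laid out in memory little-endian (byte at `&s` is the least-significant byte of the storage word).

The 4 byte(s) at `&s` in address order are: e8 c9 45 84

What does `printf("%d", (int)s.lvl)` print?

8

[0]=0xe8 [1]=0xc9 [2]=0x45 [3]=0x84 (little-endian) → word 0x8445c9e8
lvl [0+:5] = (word>>0) & 0x1f = 8  ←
prio [5+:23] = (word>>5) & 0x7fffff = 2240079
flags [28+:4] = (word>>28) & 0xf = 8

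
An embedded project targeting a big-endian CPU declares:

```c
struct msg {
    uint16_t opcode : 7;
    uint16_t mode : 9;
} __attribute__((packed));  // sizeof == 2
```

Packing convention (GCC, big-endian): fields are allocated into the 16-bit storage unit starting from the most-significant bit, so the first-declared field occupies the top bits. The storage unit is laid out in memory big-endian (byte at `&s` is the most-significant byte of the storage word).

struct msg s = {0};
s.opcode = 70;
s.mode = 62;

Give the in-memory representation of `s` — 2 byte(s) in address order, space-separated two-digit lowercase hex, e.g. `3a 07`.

8c 3e

opcode (7b) val=70 bits=0x46 at bit 9: 0x8c00
mode (9b) val=62 bits=0x3e at bit 0: 0x8c3e
word = 0x8c3e → big-endian bytes:
  [0]=0x8c  [1]=0x3e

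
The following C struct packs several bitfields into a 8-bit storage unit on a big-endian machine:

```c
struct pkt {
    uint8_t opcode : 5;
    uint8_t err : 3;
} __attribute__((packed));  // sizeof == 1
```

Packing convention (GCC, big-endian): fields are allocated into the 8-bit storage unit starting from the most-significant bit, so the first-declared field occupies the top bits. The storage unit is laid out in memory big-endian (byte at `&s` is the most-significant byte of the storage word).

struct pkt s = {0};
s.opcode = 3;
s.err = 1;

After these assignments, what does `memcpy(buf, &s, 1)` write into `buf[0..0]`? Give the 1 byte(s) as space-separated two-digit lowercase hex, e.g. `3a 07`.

19

opcode (5b) val=3 bits=0x3 at bit 3: 0x18
err (3b) val=1 bits=0x1 at bit 0: 0x19
word = 0x19 → big-endian bytes:
  [0]=0x19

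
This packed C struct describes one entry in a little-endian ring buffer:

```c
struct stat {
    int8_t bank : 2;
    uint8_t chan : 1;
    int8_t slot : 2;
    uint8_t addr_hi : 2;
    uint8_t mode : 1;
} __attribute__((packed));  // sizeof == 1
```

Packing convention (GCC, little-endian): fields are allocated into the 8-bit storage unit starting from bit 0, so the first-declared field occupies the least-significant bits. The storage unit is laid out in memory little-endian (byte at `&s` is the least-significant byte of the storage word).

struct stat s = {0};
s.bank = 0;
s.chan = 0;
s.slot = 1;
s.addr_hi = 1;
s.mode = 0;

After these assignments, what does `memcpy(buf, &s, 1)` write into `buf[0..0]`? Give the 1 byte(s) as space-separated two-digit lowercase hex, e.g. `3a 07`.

28

[0+:2] bank=0 & 0x3 = 0x0; word=0x00
[2+:1] chan=0 & 0x1 = 0x0; word=0x00
[3+:2] slot=1 & 0x3 = 0x1; word=0x08
[5+:2] addr_hi=1 & 0x3 = 0x1; word=0x28
[7+:1] mode=0 & 0x1 = 0x0; word=0x28
word = 0x28 → little-endian bytes:
  [0]=0x28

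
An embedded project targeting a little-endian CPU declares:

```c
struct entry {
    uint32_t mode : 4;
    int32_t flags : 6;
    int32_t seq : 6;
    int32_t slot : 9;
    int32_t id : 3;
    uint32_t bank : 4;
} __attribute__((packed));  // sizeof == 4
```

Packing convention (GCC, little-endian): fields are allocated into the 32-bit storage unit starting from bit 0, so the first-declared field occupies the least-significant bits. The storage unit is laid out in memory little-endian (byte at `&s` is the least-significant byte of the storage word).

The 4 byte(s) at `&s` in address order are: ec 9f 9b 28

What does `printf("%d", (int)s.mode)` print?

12

[0]=0xec [1]=0x9f [2]=0x9b [3]=0x28 (little-endian) → word 0x289b9fec
mode [0+:4] = (word>>0) & 0xf = 12  ←
flags [4+:6] = (word>>4) & 0x3f = 62
seq [10+:6] = (word>>10) & 0x3f = 39
slot [16+:9] = (word>>16) & 0x1ff = 155
id [25+:3] = (word>>25) & 0x7 = 4
bank [28+:4] = (word>>28) & 0xf = 2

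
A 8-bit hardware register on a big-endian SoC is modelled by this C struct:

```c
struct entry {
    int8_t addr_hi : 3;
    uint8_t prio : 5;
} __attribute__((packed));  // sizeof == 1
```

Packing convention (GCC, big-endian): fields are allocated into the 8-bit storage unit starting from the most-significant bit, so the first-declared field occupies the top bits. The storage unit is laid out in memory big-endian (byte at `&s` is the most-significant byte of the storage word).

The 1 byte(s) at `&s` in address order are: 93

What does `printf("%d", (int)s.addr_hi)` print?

-4

[0]=0x93 (big-endian) → word 0x93
addr_hi:3 @ bit 5 → (0x93>>5)&0x7 = 0x4  ←
prio:5 @ bit 0 → (0x93>>0)&0x1f = 0x13
addr_hi signed 3b, MSB=1: 4 - 8 = -4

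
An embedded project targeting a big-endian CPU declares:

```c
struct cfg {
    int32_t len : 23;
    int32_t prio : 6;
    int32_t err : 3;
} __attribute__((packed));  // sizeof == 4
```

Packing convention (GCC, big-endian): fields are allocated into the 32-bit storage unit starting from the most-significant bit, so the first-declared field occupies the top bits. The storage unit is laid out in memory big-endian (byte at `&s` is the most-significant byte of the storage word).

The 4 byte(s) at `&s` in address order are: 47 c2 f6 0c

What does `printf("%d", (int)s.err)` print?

-4

[0]=0x47 [1]=0xc2 [2]=0xf6 [3]=0x0c (big-endian) → word 0x47c2f60c
len [9+:23] = (word>>9) & 0x7fffff = 2351483
prio [3+:6] = (word>>3) & 0x3f = 1
err [0+:3] = (word>>0) & 0x7 = 4  ←
err signed 3b, MSB=1: 4 - 8 = -4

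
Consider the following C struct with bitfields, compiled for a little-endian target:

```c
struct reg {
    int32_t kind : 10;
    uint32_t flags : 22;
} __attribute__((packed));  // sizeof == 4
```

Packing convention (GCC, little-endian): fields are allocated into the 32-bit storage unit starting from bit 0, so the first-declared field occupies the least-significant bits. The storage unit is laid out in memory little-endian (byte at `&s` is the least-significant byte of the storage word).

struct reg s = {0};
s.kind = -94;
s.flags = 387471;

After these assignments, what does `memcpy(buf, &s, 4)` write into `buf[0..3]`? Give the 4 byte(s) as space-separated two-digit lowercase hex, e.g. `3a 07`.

kind:10 = -94 → 0x3a2 << 0 → word 0x000003a2
flags:22 = 387471 → 0x5e98f << 10 → word 0x17a63fa2
word = 0x17a63fa2 → little-endian bytes:
  [0]=0xa2  [1]=0x3f  [2]=0xa6  [3]=0x17

a2 3f a6 17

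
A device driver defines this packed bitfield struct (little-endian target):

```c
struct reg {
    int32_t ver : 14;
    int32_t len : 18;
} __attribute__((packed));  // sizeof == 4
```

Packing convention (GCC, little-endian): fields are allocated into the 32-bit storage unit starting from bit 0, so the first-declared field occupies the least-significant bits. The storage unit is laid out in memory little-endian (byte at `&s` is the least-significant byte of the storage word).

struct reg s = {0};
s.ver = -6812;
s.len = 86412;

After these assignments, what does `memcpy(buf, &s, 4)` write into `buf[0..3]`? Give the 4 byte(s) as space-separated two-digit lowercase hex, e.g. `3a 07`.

64 25 63 54

[0+:14] ver=-6812 & 0x3fff = 0x2564; word=0x00002564
[14+:18] len=86412 & 0x3ffff = 0x1518c; word=0x54632564
word = 0x54632564 → little-endian bytes:
  [0]=0x64  [1]=0x25  [2]=0x63  [3]=0x54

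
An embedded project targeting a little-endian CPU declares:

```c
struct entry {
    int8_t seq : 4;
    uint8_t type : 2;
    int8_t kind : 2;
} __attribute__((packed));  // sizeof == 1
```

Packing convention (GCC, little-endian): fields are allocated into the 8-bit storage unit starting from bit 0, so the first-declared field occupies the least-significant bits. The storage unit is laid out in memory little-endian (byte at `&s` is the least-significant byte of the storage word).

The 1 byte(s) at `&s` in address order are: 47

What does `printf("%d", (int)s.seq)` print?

7

[0]=0x47 (little-endian) → word 0x47
seq [0+:4] = (word>>0) & 0xf = 7  ←
type [4+:2] = (word>>4) & 0x3 = 0
kind [6+:2] = (word>>6) & 0x3 = 1
seq signed 4b, MSB=0: value = 7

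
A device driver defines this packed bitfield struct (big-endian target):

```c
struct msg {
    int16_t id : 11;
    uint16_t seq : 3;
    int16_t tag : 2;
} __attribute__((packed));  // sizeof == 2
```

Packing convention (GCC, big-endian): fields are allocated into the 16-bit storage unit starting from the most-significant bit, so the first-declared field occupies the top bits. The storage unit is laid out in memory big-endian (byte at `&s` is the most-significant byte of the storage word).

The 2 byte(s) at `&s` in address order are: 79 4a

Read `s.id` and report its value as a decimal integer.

970

[0]=0x79 [1]=0x4a (big-endian) → word 0x794a
id:11 @ bit 5 → (0x794a>>5)&0x7ff = 0x3ca  ←
seq:3 @ bit 2 → (0x794a>>2)&0x7 = 0x2
tag:2 @ bit 0 → (0x794a>>0)&0x3 = 0x2
id signed 11b, MSB=0: value = 970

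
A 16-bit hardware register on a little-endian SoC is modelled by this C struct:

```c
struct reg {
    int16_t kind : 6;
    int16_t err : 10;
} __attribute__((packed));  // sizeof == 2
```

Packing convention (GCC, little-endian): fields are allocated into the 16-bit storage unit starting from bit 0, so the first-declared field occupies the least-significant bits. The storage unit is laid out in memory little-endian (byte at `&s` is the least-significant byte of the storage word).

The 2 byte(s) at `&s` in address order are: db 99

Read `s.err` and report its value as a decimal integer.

[0]=0xdb [1]=0x99 (little-endian) → word 0x99db
kind [0+:6] = (word>>0) & 0x3f = 27
err [6+:10] = (word>>6) & 0x3ff = 615  ←
err signed 10b, MSB=1: 615 - 1024 = -409

-409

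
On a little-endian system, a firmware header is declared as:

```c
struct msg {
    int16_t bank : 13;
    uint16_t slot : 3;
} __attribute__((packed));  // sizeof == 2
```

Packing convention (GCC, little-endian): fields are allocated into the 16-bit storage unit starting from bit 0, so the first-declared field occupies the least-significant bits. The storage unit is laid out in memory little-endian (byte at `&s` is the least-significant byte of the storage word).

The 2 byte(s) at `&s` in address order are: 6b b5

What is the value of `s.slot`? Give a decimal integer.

[0]=0x6b [1]=0xb5 (little-endian) → word 0xb56b
bank [0+:13] = (word>>0) & 0x1fff = 5483
slot [13+:3] = (word>>13) & 0x7 = 5  ←

5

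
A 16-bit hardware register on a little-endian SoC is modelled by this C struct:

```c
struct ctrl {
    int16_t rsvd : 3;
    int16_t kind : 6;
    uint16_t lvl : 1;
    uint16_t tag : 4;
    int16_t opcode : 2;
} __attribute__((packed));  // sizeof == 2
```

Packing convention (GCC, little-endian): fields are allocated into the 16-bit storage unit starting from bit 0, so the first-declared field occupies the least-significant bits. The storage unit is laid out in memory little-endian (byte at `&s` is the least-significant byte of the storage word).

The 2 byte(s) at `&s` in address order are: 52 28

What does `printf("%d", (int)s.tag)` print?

10

[0]=0x52 [1]=0x28 (little-endian) → word 0x2852
rsvd [0+:3] = (word>>0) & 0x7 = 2
kind [3+:6] = (word>>3) & 0x3f = 10
lvl [9+:1] = (word>>9) & 0x1 = 0
tag [10+:4] = (word>>10) & 0xf = 10  ←
opcode [14+:2] = (word>>14) & 0x3 = 0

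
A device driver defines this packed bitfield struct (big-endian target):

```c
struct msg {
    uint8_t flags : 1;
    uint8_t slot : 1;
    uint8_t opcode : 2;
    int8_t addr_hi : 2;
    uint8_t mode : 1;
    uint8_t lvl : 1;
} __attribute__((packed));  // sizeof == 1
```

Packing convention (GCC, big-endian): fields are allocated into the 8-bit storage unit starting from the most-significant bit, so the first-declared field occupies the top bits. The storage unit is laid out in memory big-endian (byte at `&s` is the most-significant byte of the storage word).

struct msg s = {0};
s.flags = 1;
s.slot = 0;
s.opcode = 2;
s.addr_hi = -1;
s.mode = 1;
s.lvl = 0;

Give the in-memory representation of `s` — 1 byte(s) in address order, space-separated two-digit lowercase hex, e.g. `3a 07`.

flags:1 = 1 → 0x1 << 7 → word 0x80
slot:1 = 0 → 0x0 << 6 → word 0x80
opcode:2 = 2 → 0x2 << 4 → word 0xa0
addr_hi:2 = -1 → 0x3 << 2 → word 0xac
mode:1 = 1 → 0x1 << 1 → word 0xae
lvl:1 = 0 → 0x0 << 0 → word 0xae
word = 0xae → big-endian bytes:
  [0]=0xae

ae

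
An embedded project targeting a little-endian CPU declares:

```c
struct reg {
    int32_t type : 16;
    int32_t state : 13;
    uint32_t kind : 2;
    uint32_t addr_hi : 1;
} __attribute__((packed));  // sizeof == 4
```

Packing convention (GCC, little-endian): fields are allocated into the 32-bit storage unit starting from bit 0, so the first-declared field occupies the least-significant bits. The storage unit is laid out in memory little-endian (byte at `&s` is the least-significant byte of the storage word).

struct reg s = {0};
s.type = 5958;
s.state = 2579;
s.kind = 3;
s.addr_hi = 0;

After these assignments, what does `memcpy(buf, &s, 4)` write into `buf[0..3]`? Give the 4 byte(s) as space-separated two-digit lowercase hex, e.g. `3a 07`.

type (16b) val=5958 bits=0x1746 at bit 0: 0x00001746
state (13b) val=2579 bits=0xa13 at bit 16: 0x0a131746
kind (2b) val=3 bits=0x3 at bit 29: 0x6a131746
addr_hi (1b) val=0 bits=0x0 at bit 31: 0x6a131746
word = 0x6a131746 → little-endian bytes:
  [0]=0x46  [1]=0x17  [2]=0x13  [3]=0x6a

46 17 13 6a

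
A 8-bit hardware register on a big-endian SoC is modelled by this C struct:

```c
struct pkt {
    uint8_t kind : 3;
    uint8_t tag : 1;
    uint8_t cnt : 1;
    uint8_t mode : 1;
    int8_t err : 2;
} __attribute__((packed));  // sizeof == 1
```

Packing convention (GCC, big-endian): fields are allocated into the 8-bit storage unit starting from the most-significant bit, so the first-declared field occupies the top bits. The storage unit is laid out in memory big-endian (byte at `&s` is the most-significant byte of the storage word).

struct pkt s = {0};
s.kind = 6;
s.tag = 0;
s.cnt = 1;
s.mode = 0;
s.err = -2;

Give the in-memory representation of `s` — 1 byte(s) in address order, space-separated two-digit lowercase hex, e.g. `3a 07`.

kind:3 = 6 → 0x6 << 5 → word 0xc0
tag:1 = 0 → 0x0 << 4 → word 0xc0
cnt:1 = 1 → 0x1 << 3 → word 0xc8
mode:1 = 0 → 0x0 << 2 → word 0xc8
err:2 = -2 → 0x2 << 0 → word 0xca
word = 0xca → big-endian bytes:
  [0]=0xca

ca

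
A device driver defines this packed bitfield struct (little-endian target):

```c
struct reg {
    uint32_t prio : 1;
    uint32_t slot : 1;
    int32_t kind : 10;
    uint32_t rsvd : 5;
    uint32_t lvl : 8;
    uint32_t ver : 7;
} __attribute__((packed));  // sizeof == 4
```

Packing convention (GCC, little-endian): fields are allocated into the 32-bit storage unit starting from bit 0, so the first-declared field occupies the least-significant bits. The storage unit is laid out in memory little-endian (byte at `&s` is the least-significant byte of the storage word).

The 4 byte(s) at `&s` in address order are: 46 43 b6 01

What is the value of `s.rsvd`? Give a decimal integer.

4

[0]=0x46 [1]=0x43 [2]=0xb6 [3]=0x01 (little-endian) → word 0x01b64346
prio [0+:1] = (word>>0) & 0x1 = 0
slot [1+:1] = (word>>1) & 0x1 = 1
kind [2+:10] = (word>>2) & 0x3ff = 209
rsvd [12+:5] = (word>>12) & 0x1f = 4  ←
lvl [17+:8] = (word>>17) & 0xff = 219
ver [25+:7] = (word>>25) & 0x7f = 0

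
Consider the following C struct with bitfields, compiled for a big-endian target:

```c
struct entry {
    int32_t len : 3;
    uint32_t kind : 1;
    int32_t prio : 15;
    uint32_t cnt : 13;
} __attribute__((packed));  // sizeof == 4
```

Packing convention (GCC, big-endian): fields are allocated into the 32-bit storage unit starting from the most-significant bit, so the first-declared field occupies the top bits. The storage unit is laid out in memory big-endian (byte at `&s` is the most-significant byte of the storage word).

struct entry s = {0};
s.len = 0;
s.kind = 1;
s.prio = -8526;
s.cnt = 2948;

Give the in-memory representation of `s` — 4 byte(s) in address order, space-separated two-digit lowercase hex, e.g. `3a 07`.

len (3b) val=0 bits=0x0 at bit 29: 0x00000000
kind (1b) val=1 bits=0x1 at bit 28: 0x10000000
prio (15b) val=-8526 bits=0x5eb2 at bit 13: 0x1bd64000
cnt (13b) val=2948 bits=0xb84 at bit 0: 0x1bd64b84
word = 0x1bd64b84 → big-endian bytes:
  [0]=0x1b  [1]=0xd6  [2]=0x4b  [3]=0x84

1b d6 4b 84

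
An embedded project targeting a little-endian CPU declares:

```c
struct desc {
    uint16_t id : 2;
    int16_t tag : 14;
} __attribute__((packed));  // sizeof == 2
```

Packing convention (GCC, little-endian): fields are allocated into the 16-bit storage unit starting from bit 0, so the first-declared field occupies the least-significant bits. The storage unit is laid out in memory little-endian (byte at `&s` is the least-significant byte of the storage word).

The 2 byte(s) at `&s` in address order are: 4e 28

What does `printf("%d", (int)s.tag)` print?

2579

[0]=0x4e [1]=0x28 (little-endian) → word 0x284e
id [0+:2] = (word>>0) & 0x3 = 2
tag [2+:14] = (word>>2) & 0x3fff = 2579  ←
tag signed 14b, MSB=0: value = 2579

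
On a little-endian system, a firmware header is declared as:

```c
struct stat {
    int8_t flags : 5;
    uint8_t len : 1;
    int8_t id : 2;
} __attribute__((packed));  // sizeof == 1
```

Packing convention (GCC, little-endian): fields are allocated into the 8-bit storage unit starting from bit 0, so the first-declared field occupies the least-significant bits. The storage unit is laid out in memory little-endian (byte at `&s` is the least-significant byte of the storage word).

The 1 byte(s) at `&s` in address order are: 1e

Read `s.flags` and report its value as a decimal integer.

[0]=0x1e (little-endian) → word 0x1e
flags [0+:5] = (word>>0) & 0x1f = 30  ←
len [5+:1] = (word>>5) & 0x1 = 0
id [6+:2] = (word>>6) & 0x3 = 0
flags signed 5b, MSB=1: 30 - 32 = -2

-2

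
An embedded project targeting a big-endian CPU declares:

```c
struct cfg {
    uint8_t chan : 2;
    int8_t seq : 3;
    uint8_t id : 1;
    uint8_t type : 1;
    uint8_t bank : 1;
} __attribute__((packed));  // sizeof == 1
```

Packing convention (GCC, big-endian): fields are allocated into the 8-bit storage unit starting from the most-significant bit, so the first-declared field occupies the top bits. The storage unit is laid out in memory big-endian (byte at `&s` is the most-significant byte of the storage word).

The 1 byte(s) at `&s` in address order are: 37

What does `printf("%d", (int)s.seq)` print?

-2

[0]=0x37 (big-endian) → word 0x37
chan:2 @ bit 6 → (0x37>>6)&0x3 = 0x0
seq:3 @ bit 3 → (0x37>>3)&0x7 = 0x6  ←
id:1 @ bit 2 → (0x37>>2)&0x1 = 0x1
type:1 @ bit 1 → (0x37>>1)&0x1 = 0x1
bank:1 @ bit 0 → (0x37>>0)&0x1 = 0x1
seq signed 3b, MSB=1: 6 - 8 = -2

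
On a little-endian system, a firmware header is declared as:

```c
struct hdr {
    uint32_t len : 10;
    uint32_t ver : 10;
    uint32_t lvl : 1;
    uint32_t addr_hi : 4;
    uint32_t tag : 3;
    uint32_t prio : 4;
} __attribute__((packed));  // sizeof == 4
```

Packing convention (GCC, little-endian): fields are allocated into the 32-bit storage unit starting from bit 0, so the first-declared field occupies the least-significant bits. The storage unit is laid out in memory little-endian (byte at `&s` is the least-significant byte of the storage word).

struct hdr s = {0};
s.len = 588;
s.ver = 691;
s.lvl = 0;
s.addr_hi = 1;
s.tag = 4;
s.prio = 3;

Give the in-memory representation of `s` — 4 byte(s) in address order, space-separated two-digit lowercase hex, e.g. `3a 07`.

4c ce 2a 38

len:10 = 588 → 0x24c << 0 → word 0x0000024c
ver:10 = 691 → 0x2b3 << 10 → word 0x000ace4c
lvl:1 = 0 → 0x0 << 20 → word 0x000ace4c
addr_hi:4 = 1 → 0x1 << 21 → word 0x002ace4c
tag:3 = 4 → 0x4 << 25 → word 0x082ace4c
prio:4 = 3 → 0x3 << 28 → word 0x382ace4c
word = 0x382ace4c → little-endian bytes:
  [0]=0x4c  [1]=0xce  [2]=0x2a  [3]=0x38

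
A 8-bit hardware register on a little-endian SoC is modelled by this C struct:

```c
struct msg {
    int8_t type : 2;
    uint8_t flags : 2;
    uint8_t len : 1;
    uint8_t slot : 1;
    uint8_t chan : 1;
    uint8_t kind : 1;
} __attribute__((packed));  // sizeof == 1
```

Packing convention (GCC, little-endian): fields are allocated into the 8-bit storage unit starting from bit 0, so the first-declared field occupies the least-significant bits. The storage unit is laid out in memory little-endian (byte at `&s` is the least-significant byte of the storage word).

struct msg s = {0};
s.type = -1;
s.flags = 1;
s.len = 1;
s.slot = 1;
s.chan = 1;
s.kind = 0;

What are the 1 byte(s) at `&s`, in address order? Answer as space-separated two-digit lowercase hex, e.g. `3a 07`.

[0+:2] type=-1 & 0x3 = 0x3; word=0x03
[2+:2] flags=1 & 0x3 = 0x1; word=0x07
[4+:1] len=1 & 0x1 = 0x1; word=0x17
[5+:1] slot=1 & 0x1 = 0x1; word=0x37
[6+:1] chan=1 & 0x1 = 0x1; word=0x77
[7+:1] kind=0 & 0x1 = 0x0; word=0x77
word = 0x77 → little-endian bytes:
  [0]=0x77

77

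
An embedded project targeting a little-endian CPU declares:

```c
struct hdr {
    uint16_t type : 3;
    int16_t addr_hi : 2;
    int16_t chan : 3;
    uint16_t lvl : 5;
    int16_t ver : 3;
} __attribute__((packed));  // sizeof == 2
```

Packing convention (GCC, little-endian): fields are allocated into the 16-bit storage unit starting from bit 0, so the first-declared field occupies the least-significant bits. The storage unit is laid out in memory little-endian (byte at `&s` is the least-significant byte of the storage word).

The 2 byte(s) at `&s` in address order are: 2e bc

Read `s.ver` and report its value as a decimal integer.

-3

[0]=0x2e [1]=0xbc (little-endian) → word 0xbc2e
type [0+:3] = (word>>0) & 0x7 = 6
addr_hi [3+:2] = (word>>3) & 0x3 = 1
chan [5+:3] = (word>>5) & 0x7 = 1
lvl [8+:5] = (word>>8) & 0x1f = 28
ver [13+:3] = (word>>13) & 0x7 = 5  ←
ver signed 3b, MSB=1: 5 - 8 = -3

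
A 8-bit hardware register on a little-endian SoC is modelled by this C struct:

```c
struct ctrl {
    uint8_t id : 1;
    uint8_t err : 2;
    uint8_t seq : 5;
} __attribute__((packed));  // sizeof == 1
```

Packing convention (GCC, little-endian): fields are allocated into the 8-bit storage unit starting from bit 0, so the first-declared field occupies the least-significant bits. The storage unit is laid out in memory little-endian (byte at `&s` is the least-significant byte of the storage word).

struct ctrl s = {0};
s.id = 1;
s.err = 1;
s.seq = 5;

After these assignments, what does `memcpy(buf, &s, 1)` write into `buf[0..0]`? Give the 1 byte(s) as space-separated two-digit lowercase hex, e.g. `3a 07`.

id:1 = 1 → 0x1 << 0 → word 0x01
err:2 = 1 → 0x1 << 1 → word 0x03
seq:5 = 5 → 0x5 << 3 → word 0x2b
word = 0x2b → little-endian bytes:
  [0]=0x2b

2b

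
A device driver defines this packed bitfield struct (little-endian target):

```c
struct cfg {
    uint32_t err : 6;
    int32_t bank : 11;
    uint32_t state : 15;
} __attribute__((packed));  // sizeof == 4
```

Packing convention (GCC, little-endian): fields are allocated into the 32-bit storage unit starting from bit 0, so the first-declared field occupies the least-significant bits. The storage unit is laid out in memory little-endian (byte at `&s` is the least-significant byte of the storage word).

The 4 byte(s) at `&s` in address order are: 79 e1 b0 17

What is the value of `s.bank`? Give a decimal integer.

[0]=0x79 [1]=0xe1 [2]=0xb0 [3]=0x17 (little-endian) → word 0x17b0e179
err [0+:6] = (word>>0) & 0x3f = 57
bank [6+:11] = (word>>6) & 0x7ff = 901  ←
state [17+:15] = (word>>17) & 0x7fff = 3032
bank signed 11b, MSB=0: value = 901

901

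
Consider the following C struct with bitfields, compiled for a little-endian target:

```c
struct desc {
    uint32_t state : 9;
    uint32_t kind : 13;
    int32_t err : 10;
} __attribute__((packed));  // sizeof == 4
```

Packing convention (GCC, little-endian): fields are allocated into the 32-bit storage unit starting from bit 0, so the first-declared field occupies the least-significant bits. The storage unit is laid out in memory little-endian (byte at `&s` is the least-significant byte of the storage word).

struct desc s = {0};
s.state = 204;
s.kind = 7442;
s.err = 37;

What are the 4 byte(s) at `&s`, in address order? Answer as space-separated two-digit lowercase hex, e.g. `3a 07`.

cc 24 7a 09

[0+:9] state=204 & 0x1ff = 0xcc; word=0x000000cc
[9+:13] kind=7442 & 0x1fff = 0x1d12; word=0x003a24cc
[22+:10] err=37 & 0x3ff = 0x25; word=0x097a24cc
word = 0x097a24cc → little-endian bytes:
  [0]=0xcc  [1]=0x24  [2]=0x7a  [3]=0x09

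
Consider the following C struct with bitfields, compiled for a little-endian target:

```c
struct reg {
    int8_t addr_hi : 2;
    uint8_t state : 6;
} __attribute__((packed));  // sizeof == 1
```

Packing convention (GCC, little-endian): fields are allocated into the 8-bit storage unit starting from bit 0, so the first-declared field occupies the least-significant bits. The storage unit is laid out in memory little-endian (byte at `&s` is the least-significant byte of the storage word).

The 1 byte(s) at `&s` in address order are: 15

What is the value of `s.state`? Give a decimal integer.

5

[0]=0x15 (little-endian) → word 0x15
addr_hi [0+:2] = (word>>0) & 0x3 = 1
state [2+:6] = (word>>2) & 0x3f = 5  ←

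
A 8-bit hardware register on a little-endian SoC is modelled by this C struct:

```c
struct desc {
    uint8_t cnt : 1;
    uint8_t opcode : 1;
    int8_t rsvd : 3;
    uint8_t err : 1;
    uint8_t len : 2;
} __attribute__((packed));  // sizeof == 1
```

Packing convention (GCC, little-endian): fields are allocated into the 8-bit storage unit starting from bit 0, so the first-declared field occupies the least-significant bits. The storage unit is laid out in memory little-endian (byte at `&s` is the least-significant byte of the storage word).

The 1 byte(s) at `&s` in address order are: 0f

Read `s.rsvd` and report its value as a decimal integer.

[0]=0x0f (little-endian) → word 0x0f
cnt:1 @ bit 0 → (0x0f>>0)&0x1 = 0x1
opcode:1 @ bit 1 → (0x0f>>1)&0x1 = 0x1
rsvd:3 @ bit 2 → (0x0f>>2)&0x7 = 0x3  ←
err:1 @ bit 5 → (0x0f>>5)&0x1 = 0x0
len:2 @ bit 6 → (0x0f>>6)&0x3 = 0x0
rsvd signed 3b, MSB=0: value = 3

3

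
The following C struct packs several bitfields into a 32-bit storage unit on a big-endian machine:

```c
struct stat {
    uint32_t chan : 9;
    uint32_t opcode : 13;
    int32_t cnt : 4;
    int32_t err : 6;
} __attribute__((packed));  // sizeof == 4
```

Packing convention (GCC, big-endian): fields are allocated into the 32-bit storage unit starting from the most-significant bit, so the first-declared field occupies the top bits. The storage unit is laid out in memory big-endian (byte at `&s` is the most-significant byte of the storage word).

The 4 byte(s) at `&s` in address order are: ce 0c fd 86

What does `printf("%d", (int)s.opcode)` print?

[0]=0xce [1]=0x0c [2]=0xfd [3]=0x86 (big-endian) → word 0xce0cfd86
chan:9 @ bit 23 → (0xce0cfd86>>23)&0x1ff = 0x19c
opcode:13 @ bit 10 → (0xce0cfd86>>10)&0x1fff = 0x33f  ←
cnt:4 @ bit 6 → (0xce0cfd86>>6)&0xf = 0x6
err:6 @ bit 0 → (0xce0cfd86>>0)&0x3f = 0x6

831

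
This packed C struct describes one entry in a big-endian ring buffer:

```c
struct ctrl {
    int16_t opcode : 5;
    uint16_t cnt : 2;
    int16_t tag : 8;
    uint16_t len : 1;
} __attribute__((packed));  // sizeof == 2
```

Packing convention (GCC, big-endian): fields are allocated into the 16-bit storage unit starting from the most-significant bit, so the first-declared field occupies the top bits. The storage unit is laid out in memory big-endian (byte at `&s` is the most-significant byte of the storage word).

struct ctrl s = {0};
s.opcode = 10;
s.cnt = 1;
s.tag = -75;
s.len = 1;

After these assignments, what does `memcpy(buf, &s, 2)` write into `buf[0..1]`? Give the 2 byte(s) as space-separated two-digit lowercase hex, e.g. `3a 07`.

opcode (5b) val=10 bits=0xa at bit 11: 0x5000
cnt (2b) val=1 bits=0x1 at bit 9: 0x5200
tag (8b) val=-75 bits=0xb5 at bit 1: 0x536a
len (1b) val=1 bits=0x1 at bit 0: 0x536b
word = 0x536b → big-endian bytes:
  [0]=0x53  [1]=0x6b

53 6b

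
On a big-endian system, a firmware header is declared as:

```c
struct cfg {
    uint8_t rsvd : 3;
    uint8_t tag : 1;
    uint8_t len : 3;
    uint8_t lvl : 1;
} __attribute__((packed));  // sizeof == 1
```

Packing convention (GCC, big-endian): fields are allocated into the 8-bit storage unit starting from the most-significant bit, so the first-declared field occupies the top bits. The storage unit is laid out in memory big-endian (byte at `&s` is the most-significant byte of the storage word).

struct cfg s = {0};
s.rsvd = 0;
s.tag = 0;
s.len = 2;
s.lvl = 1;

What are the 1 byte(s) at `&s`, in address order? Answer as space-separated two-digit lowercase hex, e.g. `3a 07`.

05

rsvd:3 = 0 → 0x0 << 5 → word 0x00
tag:1 = 0 → 0x0 << 4 → word 0x00
len:3 = 2 → 0x2 << 1 → word 0x04
lvl:1 = 1 → 0x1 << 0 → word 0x05
word = 0x05 → big-endian bytes:
  [0]=0x05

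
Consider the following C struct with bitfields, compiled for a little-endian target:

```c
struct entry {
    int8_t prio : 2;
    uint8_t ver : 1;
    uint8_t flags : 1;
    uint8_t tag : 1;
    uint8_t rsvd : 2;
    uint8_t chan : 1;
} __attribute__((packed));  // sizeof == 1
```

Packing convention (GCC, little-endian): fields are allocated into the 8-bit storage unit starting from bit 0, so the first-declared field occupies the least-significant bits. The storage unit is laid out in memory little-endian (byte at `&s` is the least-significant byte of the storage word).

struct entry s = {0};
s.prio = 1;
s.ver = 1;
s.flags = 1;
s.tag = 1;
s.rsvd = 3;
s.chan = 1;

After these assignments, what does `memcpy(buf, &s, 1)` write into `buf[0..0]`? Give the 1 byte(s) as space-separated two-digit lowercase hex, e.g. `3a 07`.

prio:2 = 1 → 0x1 << 0 → word 0x01
ver:1 = 1 → 0x1 << 2 → word 0x05
flags:1 = 1 → 0x1 << 3 → word 0x0d
tag:1 = 1 → 0x1 << 4 → word 0x1d
rsvd:2 = 3 → 0x3 << 5 → word 0x7d
chan:1 = 1 → 0x1 << 7 → word 0xfd
word = 0xfd → little-endian bytes:
  [0]=0xfd

fd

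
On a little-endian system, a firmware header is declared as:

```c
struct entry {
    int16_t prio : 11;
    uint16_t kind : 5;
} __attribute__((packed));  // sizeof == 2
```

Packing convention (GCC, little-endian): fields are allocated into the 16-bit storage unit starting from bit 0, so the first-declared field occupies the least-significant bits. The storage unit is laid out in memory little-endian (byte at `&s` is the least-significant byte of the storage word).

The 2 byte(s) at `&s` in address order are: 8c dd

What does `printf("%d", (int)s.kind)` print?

27

[0]=0x8c [1]=0xdd (little-endian) → word 0xdd8c
prio [0+:11] = (word>>0) & 0x7ff = 1420
kind [11+:5] = (word>>11) & 0x1f = 27  ←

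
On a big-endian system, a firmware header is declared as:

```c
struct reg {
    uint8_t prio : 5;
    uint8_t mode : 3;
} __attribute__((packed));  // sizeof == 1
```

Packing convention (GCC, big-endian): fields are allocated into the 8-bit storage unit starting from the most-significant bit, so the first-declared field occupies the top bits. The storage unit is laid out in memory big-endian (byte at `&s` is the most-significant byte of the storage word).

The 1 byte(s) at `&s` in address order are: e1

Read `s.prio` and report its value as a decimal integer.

[0]=0xe1 (big-endian) → word 0xe1
prio:5 @ bit 3 → (0xe1>>3)&0x1f = 0x1c  ←
mode:3 @ bit 0 → (0xe1>>0)&0x7 = 0x1

28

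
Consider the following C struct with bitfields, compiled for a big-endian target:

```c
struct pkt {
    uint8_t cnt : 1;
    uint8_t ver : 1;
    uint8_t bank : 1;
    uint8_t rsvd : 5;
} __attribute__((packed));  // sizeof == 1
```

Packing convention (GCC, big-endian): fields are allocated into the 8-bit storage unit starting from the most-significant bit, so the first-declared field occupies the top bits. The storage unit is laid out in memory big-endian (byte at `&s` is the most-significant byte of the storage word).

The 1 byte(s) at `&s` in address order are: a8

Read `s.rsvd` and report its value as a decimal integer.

[0]=0xa8 (big-endian) → word 0xa8
cnt [7+:1] = (word>>7) & 0x1 = 1
ver [6+:1] = (word>>6) & 0x1 = 0
bank [5+:1] = (word>>5) & 0x1 = 1
rsvd [0+:5] = (word>>0) & 0x1f = 8  ←

8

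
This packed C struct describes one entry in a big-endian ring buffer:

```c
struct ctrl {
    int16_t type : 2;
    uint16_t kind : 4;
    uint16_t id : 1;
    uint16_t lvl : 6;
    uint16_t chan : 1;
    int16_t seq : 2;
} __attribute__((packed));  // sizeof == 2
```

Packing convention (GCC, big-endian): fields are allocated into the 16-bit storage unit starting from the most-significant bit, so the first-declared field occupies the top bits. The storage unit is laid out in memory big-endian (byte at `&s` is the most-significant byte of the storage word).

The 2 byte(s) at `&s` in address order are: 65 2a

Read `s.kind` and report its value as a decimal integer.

9

[0]=0x65 [1]=0x2a (big-endian) → word 0x652a
type:2 @ bit 14 → (0x652a>>14)&0x3 = 0x1
kind:4 @ bit 10 → (0x652a>>10)&0xf = 0x9  ←
id:1 @ bit 9 → (0x652a>>9)&0x1 = 0x0
lvl:6 @ bit 3 → (0x652a>>3)&0x3f = 0x25
chan:1 @ bit 2 → (0x652a>>2)&0x1 = 0x0
seq:2 @ bit 0 → (0x652a>>0)&0x3 = 0x2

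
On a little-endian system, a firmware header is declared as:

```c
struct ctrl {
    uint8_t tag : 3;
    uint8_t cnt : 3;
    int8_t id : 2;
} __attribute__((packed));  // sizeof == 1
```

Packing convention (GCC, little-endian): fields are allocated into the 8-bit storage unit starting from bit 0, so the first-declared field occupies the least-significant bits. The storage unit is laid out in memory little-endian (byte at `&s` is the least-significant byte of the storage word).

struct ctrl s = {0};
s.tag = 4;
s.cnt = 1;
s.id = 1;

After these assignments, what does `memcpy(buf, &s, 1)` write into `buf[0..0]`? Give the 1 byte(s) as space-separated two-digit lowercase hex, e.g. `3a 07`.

tag (3b) val=4 bits=0x4 at bit 0: 0x04
cnt (3b) val=1 bits=0x1 at bit 3: 0x0c
id (2b) val=1 bits=0x1 at bit 6: 0x4c
word = 0x4c → little-endian bytes:
  [0]=0x4c

4c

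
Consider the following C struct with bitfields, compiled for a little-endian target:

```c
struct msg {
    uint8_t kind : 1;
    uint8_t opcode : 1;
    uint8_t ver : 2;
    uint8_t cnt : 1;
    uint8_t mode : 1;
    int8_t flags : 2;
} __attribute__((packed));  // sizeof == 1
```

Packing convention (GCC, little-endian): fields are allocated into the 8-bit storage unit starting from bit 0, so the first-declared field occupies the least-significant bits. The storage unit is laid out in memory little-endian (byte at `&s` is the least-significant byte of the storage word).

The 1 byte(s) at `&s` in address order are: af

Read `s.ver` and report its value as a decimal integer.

[0]=0xaf (little-endian) → word 0xaf
kind [0+:1] = (word>>0) & 0x1 = 1
opcode [1+:1] = (word>>1) & 0x1 = 1
ver [2+:2] = (word>>2) & 0x3 = 3  ←
cnt [4+:1] = (word>>4) & 0x1 = 0
mode [5+:1] = (word>>5) & 0x1 = 1
flags [6+:2] = (word>>6) & 0x3 = 2

3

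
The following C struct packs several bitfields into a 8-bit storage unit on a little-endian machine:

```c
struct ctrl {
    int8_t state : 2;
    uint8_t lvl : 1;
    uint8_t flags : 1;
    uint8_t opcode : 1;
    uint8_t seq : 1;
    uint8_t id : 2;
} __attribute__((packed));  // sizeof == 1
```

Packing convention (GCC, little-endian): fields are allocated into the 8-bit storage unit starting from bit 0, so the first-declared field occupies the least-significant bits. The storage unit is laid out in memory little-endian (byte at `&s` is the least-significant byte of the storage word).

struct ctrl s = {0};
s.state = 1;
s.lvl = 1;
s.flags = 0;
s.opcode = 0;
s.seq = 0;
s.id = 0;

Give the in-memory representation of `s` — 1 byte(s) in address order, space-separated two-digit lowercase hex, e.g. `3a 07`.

state (2b) val=1 bits=0x1 at bit 0: 0x01
lvl (1b) val=1 bits=0x1 at bit 2: 0x05
flags (1b) val=0 bits=0x0 at bit 3: 0x05
opcode (1b) val=0 bits=0x0 at bit 4: 0x05
seq (1b) val=0 bits=0x0 at bit 5: 0x05
id (2b) val=0 bits=0x0 at bit 6: 0x05
word = 0x05 → little-endian bytes:
  [0]=0x05

05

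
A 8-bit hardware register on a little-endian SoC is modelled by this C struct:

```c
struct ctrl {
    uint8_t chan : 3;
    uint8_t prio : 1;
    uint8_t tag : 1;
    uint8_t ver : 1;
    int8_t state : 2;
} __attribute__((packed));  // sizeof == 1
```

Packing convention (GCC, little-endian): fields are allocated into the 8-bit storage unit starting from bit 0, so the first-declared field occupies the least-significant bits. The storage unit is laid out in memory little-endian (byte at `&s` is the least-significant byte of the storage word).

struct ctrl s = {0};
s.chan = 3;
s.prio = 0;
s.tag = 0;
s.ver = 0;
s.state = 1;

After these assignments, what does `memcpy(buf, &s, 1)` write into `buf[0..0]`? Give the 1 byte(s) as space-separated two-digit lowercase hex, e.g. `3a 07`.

43

chan (3b) val=3 bits=0x3 at bit 0: 0x03
prio (1b) val=0 bits=0x0 at bit 3: 0x03
tag (1b) val=0 bits=0x0 at bit 4: 0x03
ver (1b) val=0 bits=0x0 at bit 5: 0x03
state (2b) val=1 bits=0x1 at bit 6: 0x43
word = 0x43 → little-endian bytes:
  [0]=0x43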